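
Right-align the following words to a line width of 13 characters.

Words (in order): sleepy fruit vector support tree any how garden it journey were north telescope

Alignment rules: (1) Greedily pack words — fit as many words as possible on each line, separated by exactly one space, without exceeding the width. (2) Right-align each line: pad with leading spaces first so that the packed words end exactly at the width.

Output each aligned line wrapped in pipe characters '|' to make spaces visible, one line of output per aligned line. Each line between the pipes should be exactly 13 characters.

Line 1: ['sleepy', 'fruit'] (min_width=12, slack=1)
Line 2: ['vector'] (min_width=6, slack=7)
Line 3: ['support', 'tree'] (min_width=12, slack=1)
Line 4: ['any', 'how'] (min_width=7, slack=6)
Line 5: ['garden', 'it'] (min_width=9, slack=4)
Line 6: ['journey', 'were'] (min_width=12, slack=1)
Line 7: ['north'] (min_width=5, slack=8)
Line 8: ['telescope'] (min_width=9, slack=4)

Answer: | sleepy fruit|
|       vector|
| support tree|
|      any how|
|    garden it|
| journey were|
|        north|
|    telescope|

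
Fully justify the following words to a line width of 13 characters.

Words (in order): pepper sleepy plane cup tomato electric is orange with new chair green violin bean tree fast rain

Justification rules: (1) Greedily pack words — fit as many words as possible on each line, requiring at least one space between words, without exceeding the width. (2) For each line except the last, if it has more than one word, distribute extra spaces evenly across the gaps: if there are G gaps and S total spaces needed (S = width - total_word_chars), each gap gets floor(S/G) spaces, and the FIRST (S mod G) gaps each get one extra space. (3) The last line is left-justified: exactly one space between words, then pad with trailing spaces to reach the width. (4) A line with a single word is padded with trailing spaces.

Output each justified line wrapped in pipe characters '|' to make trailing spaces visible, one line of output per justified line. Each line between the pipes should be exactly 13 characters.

Answer: |pepper sleepy|
|plane     cup|
|tomato       |
|electric   is|
|orange   with|
|new     chair|
|green  violin|
|bean     tree|
|fast rain    |

Derivation:
Line 1: ['pepper', 'sleepy'] (min_width=13, slack=0)
Line 2: ['plane', 'cup'] (min_width=9, slack=4)
Line 3: ['tomato'] (min_width=6, slack=7)
Line 4: ['electric', 'is'] (min_width=11, slack=2)
Line 5: ['orange', 'with'] (min_width=11, slack=2)
Line 6: ['new', 'chair'] (min_width=9, slack=4)
Line 7: ['green', 'violin'] (min_width=12, slack=1)
Line 8: ['bean', 'tree'] (min_width=9, slack=4)
Line 9: ['fast', 'rain'] (min_width=9, slack=4)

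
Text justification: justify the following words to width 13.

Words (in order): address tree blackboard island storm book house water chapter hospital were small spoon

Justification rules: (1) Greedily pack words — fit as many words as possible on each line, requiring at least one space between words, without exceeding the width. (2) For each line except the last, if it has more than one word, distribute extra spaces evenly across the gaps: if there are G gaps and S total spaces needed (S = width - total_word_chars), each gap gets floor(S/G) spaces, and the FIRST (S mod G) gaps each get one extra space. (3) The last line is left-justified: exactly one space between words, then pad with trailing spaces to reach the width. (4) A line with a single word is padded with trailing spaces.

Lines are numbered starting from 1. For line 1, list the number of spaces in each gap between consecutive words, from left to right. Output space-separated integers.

Line 1: ['address', 'tree'] (min_width=12, slack=1)
Line 2: ['blackboard'] (min_width=10, slack=3)
Line 3: ['island', 'storm'] (min_width=12, slack=1)
Line 4: ['book', 'house'] (min_width=10, slack=3)
Line 5: ['water', 'chapter'] (min_width=13, slack=0)
Line 6: ['hospital', 'were'] (min_width=13, slack=0)
Line 7: ['small', 'spoon'] (min_width=11, slack=2)

Answer: 2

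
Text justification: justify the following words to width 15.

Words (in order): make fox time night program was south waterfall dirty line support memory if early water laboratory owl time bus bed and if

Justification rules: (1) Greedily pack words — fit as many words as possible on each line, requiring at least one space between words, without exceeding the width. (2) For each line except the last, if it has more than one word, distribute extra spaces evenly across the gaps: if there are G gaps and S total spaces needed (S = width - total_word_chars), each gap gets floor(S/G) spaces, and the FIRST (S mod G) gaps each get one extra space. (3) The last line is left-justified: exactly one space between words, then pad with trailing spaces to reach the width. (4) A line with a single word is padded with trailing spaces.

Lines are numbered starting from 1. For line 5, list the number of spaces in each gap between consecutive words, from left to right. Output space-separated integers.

Answer: 4

Derivation:
Line 1: ['make', 'fox', 'time'] (min_width=13, slack=2)
Line 2: ['night', 'program'] (min_width=13, slack=2)
Line 3: ['was', 'south'] (min_width=9, slack=6)
Line 4: ['waterfall', 'dirty'] (min_width=15, slack=0)
Line 5: ['line', 'support'] (min_width=12, slack=3)
Line 6: ['memory', 'if', 'early'] (min_width=15, slack=0)
Line 7: ['water'] (min_width=5, slack=10)
Line 8: ['laboratory', 'owl'] (min_width=14, slack=1)
Line 9: ['time', 'bus', 'bed'] (min_width=12, slack=3)
Line 10: ['and', 'if'] (min_width=6, slack=9)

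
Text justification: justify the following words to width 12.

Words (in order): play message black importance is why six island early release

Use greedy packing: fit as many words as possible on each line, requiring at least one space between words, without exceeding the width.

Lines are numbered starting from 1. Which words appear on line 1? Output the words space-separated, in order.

Line 1: ['play', 'message'] (min_width=12, slack=0)
Line 2: ['black'] (min_width=5, slack=7)
Line 3: ['importance'] (min_width=10, slack=2)
Line 4: ['is', 'why', 'six'] (min_width=10, slack=2)
Line 5: ['island', 'early'] (min_width=12, slack=0)
Line 6: ['release'] (min_width=7, slack=5)

Answer: play message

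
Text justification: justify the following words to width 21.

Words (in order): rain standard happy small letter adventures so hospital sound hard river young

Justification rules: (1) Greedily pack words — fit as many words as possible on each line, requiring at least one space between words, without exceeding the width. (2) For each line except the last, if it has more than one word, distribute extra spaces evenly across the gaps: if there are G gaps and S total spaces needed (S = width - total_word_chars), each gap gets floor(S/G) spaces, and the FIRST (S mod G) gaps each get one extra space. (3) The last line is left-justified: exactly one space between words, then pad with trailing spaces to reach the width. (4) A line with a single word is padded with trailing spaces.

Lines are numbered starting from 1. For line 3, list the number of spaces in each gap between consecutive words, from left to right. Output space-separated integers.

Answer: 9

Derivation:
Line 1: ['rain', 'standard', 'happy'] (min_width=19, slack=2)
Line 2: ['small', 'letter'] (min_width=12, slack=9)
Line 3: ['adventures', 'so'] (min_width=13, slack=8)
Line 4: ['hospital', 'sound', 'hard'] (min_width=19, slack=2)
Line 5: ['river', 'young'] (min_width=11, slack=10)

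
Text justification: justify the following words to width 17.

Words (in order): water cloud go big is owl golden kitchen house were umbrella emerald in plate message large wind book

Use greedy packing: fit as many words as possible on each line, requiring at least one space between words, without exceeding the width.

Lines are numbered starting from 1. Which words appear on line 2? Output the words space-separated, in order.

Line 1: ['water', 'cloud', 'go'] (min_width=14, slack=3)
Line 2: ['big', 'is', 'owl', 'golden'] (min_width=17, slack=0)
Line 3: ['kitchen', 'house'] (min_width=13, slack=4)
Line 4: ['were', 'umbrella'] (min_width=13, slack=4)
Line 5: ['emerald', 'in', 'plate'] (min_width=16, slack=1)
Line 6: ['message', 'large'] (min_width=13, slack=4)
Line 7: ['wind', 'book'] (min_width=9, slack=8)

Answer: big is owl golden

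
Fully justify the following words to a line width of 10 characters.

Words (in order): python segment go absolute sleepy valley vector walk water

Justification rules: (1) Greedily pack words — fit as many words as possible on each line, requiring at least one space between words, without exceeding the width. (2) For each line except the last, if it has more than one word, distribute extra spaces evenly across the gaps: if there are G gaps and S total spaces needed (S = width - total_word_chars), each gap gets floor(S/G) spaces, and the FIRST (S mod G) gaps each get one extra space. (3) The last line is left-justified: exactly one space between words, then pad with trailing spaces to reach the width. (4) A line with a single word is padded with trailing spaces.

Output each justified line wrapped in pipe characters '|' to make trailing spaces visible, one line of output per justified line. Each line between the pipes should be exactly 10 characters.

Line 1: ['python'] (min_width=6, slack=4)
Line 2: ['segment', 'go'] (min_width=10, slack=0)
Line 3: ['absolute'] (min_width=8, slack=2)
Line 4: ['sleepy'] (min_width=6, slack=4)
Line 5: ['valley'] (min_width=6, slack=4)
Line 6: ['vector'] (min_width=6, slack=4)
Line 7: ['walk', 'water'] (min_width=10, slack=0)

Answer: |python    |
|segment go|
|absolute  |
|sleepy    |
|valley    |
|vector    |
|walk water|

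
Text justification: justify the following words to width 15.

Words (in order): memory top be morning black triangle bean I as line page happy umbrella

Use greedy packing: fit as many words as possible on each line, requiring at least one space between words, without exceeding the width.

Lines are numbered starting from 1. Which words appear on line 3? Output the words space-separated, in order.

Answer: triangle bean I

Derivation:
Line 1: ['memory', 'top', 'be'] (min_width=13, slack=2)
Line 2: ['morning', 'black'] (min_width=13, slack=2)
Line 3: ['triangle', 'bean', 'I'] (min_width=15, slack=0)
Line 4: ['as', 'line', 'page'] (min_width=12, slack=3)
Line 5: ['happy', 'umbrella'] (min_width=14, slack=1)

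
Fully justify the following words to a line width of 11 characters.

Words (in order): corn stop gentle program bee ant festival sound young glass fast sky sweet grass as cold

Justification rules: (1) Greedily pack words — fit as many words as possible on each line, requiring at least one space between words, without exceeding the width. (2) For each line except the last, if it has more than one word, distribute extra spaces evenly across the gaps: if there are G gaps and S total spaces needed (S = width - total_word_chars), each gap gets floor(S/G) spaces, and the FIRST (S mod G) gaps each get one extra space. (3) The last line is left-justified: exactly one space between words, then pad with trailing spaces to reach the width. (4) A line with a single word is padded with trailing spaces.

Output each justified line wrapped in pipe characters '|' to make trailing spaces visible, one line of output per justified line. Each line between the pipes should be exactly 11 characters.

Answer: |corn   stop|
|gentle     |
|program bee|
|ant        |
|festival   |
|sound young|
|glass  fast|
|sky   sweet|
|grass    as|
|cold       |

Derivation:
Line 1: ['corn', 'stop'] (min_width=9, slack=2)
Line 2: ['gentle'] (min_width=6, slack=5)
Line 3: ['program', 'bee'] (min_width=11, slack=0)
Line 4: ['ant'] (min_width=3, slack=8)
Line 5: ['festival'] (min_width=8, slack=3)
Line 6: ['sound', 'young'] (min_width=11, slack=0)
Line 7: ['glass', 'fast'] (min_width=10, slack=1)
Line 8: ['sky', 'sweet'] (min_width=9, slack=2)
Line 9: ['grass', 'as'] (min_width=8, slack=3)
Line 10: ['cold'] (min_width=4, slack=7)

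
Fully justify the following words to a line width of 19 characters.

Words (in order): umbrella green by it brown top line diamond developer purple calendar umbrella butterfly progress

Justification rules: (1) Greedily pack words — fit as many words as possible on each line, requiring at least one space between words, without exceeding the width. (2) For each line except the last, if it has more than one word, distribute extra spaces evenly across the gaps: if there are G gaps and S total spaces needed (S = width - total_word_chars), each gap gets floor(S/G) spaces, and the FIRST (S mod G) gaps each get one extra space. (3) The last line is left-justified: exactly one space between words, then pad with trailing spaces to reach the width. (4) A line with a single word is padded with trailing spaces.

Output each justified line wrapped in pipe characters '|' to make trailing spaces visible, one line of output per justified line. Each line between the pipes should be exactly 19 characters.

Answer: |umbrella  green  by|
|it  brown  top line|
|diamond   developer|
|purple     calendar|
|umbrella  butterfly|
|progress           |

Derivation:
Line 1: ['umbrella', 'green', 'by'] (min_width=17, slack=2)
Line 2: ['it', 'brown', 'top', 'line'] (min_width=17, slack=2)
Line 3: ['diamond', 'developer'] (min_width=17, slack=2)
Line 4: ['purple', 'calendar'] (min_width=15, slack=4)
Line 5: ['umbrella', 'butterfly'] (min_width=18, slack=1)
Line 6: ['progress'] (min_width=8, slack=11)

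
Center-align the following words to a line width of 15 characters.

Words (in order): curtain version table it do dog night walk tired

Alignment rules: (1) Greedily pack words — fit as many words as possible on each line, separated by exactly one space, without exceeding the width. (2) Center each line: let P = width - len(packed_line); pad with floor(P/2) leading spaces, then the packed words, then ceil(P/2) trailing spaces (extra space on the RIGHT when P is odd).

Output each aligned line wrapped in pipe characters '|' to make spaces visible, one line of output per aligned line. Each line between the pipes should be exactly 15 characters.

Line 1: ['curtain', 'version'] (min_width=15, slack=0)
Line 2: ['table', 'it', 'do', 'dog'] (min_width=15, slack=0)
Line 3: ['night', 'walk'] (min_width=10, slack=5)
Line 4: ['tired'] (min_width=5, slack=10)

Answer: |curtain version|
|table it do dog|
|  night walk   |
|     tired     |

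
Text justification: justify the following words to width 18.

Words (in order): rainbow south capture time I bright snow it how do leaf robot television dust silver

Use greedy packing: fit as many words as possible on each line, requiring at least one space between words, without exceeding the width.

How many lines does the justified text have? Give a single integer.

Line 1: ['rainbow', 'south'] (min_width=13, slack=5)
Line 2: ['capture', 'time', 'I'] (min_width=14, slack=4)
Line 3: ['bright', 'snow', 'it', 'how'] (min_width=18, slack=0)
Line 4: ['do', 'leaf', 'robot'] (min_width=13, slack=5)
Line 5: ['television', 'dust'] (min_width=15, slack=3)
Line 6: ['silver'] (min_width=6, slack=12)
Total lines: 6

Answer: 6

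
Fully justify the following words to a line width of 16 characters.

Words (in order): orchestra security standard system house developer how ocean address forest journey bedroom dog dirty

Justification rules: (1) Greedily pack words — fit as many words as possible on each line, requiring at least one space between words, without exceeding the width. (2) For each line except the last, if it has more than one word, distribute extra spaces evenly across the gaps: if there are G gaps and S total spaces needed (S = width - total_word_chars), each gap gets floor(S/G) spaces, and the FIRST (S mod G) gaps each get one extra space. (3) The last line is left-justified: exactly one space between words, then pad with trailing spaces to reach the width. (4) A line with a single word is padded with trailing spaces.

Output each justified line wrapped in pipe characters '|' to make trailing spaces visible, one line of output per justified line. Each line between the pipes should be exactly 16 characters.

Answer: |orchestra       |
|security        |
|standard  system|
|house  developer|
|how        ocean|
|address   forest|
|journey  bedroom|
|dog dirty       |

Derivation:
Line 1: ['orchestra'] (min_width=9, slack=7)
Line 2: ['security'] (min_width=8, slack=8)
Line 3: ['standard', 'system'] (min_width=15, slack=1)
Line 4: ['house', 'developer'] (min_width=15, slack=1)
Line 5: ['how', 'ocean'] (min_width=9, slack=7)
Line 6: ['address', 'forest'] (min_width=14, slack=2)
Line 7: ['journey', 'bedroom'] (min_width=15, slack=1)
Line 8: ['dog', 'dirty'] (min_width=9, slack=7)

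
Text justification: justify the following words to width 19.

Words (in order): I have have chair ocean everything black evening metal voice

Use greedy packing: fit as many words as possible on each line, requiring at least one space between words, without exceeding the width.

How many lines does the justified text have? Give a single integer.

Line 1: ['I', 'have', 'have', 'chair'] (min_width=17, slack=2)
Line 2: ['ocean', 'everything'] (min_width=16, slack=3)
Line 3: ['black', 'evening', 'metal'] (min_width=19, slack=0)
Line 4: ['voice'] (min_width=5, slack=14)
Total lines: 4

Answer: 4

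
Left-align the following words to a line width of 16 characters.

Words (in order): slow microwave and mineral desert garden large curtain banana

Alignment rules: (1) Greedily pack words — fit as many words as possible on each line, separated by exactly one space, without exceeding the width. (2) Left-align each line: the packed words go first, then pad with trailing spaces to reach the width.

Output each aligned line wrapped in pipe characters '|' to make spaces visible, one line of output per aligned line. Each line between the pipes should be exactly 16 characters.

Line 1: ['slow', 'microwave'] (min_width=14, slack=2)
Line 2: ['and', 'mineral'] (min_width=11, slack=5)
Line 3: ['desert', 'garden'] (min_width=13, slack=3)
Line 4: ['large', 'curtain'] (min_width=13, slack=3)
Line 5: ['banana'] (min_width=6, slack=10)

Answer: |slow microwave  |
|and mineral     |
|desert garden   |
|large curtain   |
|banana          |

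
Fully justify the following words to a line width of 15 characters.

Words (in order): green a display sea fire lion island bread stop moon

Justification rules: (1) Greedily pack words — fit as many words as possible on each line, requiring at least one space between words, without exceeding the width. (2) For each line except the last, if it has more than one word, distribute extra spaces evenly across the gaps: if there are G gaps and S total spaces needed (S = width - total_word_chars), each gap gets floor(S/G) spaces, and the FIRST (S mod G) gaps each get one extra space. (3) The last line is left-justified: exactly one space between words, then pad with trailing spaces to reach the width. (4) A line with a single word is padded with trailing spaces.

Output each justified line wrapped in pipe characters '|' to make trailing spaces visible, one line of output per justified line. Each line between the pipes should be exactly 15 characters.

Answer: |green a display|
|sea  fire  lion|
|island    bread|
|stop moon      |

Derivation:
Line 1: ['green', 'a', 'display'] (min_width=15, slack=0)
Line 2: ['sea', 'fire', 'lion'] (min_width=13, slack=2)
Line 3: ['island', 'bread'] (min_width=12, slack=3)
Line 4: ['stop', 'moon'] (min_width=9, slack=6)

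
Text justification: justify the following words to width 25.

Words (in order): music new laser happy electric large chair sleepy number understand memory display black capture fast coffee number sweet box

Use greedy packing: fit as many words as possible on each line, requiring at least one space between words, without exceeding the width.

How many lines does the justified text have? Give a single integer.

Answer: 6

Derivation:
Line 1: ['music', 'new', 'laser', 'happy'] (min_width=21, slack=4)
Line 2: ['electric', 'large', 'chair'] (min_width=20, slack=5)
Line 3: ['sleepy', 'number', 'understand'] (min_width=24, slack=1)
Line 4: ['memory', 'display', 'black'] (min_width=20, slack=5)
Line 5: ['capture', 'fast', 'coffee'] (min_width=19, slack=6)
Line 6: ['number', 'sweet', 'box'] (min_width=16, slack=9)
Total lines: 6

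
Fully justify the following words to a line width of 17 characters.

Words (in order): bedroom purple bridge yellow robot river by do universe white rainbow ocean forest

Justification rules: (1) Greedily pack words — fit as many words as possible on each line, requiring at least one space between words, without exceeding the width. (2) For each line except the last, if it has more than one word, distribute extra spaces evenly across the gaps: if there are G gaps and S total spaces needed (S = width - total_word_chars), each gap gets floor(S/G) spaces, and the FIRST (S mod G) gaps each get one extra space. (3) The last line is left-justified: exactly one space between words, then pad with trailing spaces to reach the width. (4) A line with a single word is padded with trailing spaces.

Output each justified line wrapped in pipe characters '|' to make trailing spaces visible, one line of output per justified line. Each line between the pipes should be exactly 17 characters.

Answer: |bedroom    purple|
|bridge     yellow|
|robot river by do|
|universe    white|
|rainbow     ocean|
|forest           |

Derivation:
Line 1: ['bedroom', 'purple'] (min_width=14, slack=3)
Line 2: ['bridge', 'yellow'] (min_width=13, slack=4)
Line 3: ['robot', 'river', 'by', 'do'] (min_width=17, slack=0)
Line 4: ['universe', 'white'] (min_width=14, slack=3)
Line 5: ['rainbow', 'ocean'] (min_width=13, slack=4)
Line 6: ['forest'] (min_width=6, slack=11)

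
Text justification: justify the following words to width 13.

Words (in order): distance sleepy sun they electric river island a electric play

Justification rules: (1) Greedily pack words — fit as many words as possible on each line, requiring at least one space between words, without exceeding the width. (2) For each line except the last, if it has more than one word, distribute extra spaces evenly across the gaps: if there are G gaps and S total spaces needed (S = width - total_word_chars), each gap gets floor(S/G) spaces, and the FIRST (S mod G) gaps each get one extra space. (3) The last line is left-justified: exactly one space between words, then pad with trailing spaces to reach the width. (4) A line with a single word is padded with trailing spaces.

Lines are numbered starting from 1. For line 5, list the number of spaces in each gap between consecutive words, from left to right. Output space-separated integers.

Answer: 4

Derivation:
Line 1: ['distance'] (min_width=8, slack=5)
Line 2: ['sleepy', 'sun'] (min_width=10, slack=3)
Line 3: ['they', 'electric'] (min_width=13, slack=0)
Line 4: ['river', 'island'] (min_width=12, slack=1)
Line 5: ['a', 'electric'] (min_width=10, slack=3)
Line 6: ['play'] (min_width=4, slack=9)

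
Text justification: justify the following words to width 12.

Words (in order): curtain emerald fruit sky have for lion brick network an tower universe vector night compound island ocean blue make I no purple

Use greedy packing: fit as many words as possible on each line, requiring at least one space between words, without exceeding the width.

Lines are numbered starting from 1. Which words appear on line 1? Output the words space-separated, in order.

Line 1: ['curtain'] (min_width=7, slack=5)
Line 2: ['emerald'] (min_width=7, slack=5)
Line 3: ['fruit', 'sky'] (min_width=9, slack=3)
Line 4: ['have', 'for'] (min_width=8, slack=4)
Line 5: ['lion', 'brick'] (min_width=10, slack=2)
Line 6: ['network', 'an'] (min_width=10, slack=2)
Line 7: ['tower'] (min_width=5, slack=7)
Line 8: ['universe'] (min_width=8, slack=4)
Line 9: ['vector', 'night'] (min_width=12, slack=0)
Line 10: ['compound'] (min_width=8, slack=4)
Line 11: ['island', 'ocean'] (min_width=12, slack=0)
Line 12: ['blue', 'make', 'I'] (min_width=11, slack=1)
Line 13: ['no', 'purple'] (min_width=9, slack=3)

Answer: curtain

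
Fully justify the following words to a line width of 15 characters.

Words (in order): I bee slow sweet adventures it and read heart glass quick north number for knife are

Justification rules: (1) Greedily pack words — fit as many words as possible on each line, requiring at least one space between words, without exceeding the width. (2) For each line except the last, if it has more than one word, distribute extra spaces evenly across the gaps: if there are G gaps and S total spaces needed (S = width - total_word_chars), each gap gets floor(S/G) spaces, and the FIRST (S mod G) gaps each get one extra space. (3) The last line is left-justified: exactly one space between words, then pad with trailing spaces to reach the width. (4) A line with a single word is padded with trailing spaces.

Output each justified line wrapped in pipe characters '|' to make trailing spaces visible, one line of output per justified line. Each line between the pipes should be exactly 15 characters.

Line 1: ['I', 'bee', 'slow'] (min_width=10, slack=5)
Line 2: ['sweet'] (min_width=5, slack=10)
Line 3: ['adventures', 'it'] (min_width=13, slack=2)
Line 4: ['and', 'read', 'heart'] (min_width=14, slack=1)
Line 5: ['glass', 'quick'] (min_width=11, slack=4)
Line 6: ['north', 'number'] (min_width=12, slack=3)
Line 7: ['for', 'knife', 'are'] (min_width=13, slack=2)

Answer: |I    bee   slow|
|sweet          |
|adventures   it|
|and  read heart|
|glass     quick|
|north    number|
|for knife are  |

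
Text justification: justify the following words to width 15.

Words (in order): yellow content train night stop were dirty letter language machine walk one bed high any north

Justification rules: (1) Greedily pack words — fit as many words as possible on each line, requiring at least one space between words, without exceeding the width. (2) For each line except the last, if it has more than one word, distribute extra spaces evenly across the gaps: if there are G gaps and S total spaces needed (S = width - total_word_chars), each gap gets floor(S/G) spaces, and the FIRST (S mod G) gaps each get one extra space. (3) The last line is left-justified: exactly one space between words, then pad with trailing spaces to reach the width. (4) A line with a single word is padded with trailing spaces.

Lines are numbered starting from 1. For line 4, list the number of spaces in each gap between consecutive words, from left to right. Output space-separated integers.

Line 1: ['yellow', 'content'] (min_width=14, slack=1)
Line 2: ['train', 'night'] (min_width=11, slack=4)
Line 3: ['stop', 'were', 'dirty'] (min_width=15, slack=0)
Line 4: ['letter', 'language'] (min_width=15, slack=0)
Line 5: ['machine', 'walk'] (min_width=12, slack=3)
Line 6: ['one', 'bed', 'high'] (min_width=12, slack=3)
Line 7: ['any', 'north'] (min_width=9, slack=6)

Answer: 1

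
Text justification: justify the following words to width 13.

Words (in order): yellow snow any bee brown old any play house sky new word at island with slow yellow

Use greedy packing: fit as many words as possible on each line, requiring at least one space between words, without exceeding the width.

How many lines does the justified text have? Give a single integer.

Answer: 7

Derivation:
Line 1: ['yellow', 'snow'] (min_width=11, slack=2)
Line 2: ['any', 'bee', 'brown'] (min_width=13, slack=0)
Line 3: ['old', 'any', 'play'] (min_width=12, slack=1)
Line 4: ['house', 'sky', 'new'] (min_width=13, slack=0)
Line 5: ['word', 'at'] (min_width=7, slack=6)
Line 6: ['island', 'with'] (min_width=11, slack=2)
Line 7: ['slow', 'yellow'] (min_width=11, slack=2)
Total lines: 7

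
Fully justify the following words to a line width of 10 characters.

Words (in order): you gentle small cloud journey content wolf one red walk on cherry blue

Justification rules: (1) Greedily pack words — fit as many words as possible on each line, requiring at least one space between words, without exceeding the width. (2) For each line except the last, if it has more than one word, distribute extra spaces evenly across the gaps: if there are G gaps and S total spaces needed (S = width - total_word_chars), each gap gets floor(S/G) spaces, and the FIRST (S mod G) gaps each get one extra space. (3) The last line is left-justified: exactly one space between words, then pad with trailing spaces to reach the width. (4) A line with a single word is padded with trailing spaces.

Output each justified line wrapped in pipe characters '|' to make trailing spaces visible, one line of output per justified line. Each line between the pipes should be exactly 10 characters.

Answer: |you gentle|
|small     |
|cloud     |
|journey   |
|content   |
|wolf   one|
|red   walk|
|on  cherry|
|blue      |

Derivation:
Line 1: ['you', 'gentle'] (min_width=10, slack=0)
Line 2: ['small'] (min_width=5, slack=5)
Line 3: ['cloud'] (min_width=5, slack=5)
Line 4: ['journey'] (min_width=7, slack=3)
Line 5: ['content'] (min_width=7, slack=3)
Line 6: ['wolf', 'one'] (min_width=8, slack=2)
Line 7: ['red', 'walk'] (min_width=8, slack=2)
Line 8: ['on', 'cherry'] (min_width=9, slack=1)
Line 9: ['blue'] (min_width=4, slack=6)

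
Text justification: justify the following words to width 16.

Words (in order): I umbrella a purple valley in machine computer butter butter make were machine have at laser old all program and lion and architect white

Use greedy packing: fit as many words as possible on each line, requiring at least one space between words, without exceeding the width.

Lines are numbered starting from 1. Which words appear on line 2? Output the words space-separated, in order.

Line 1: ['I', 'umbrella', 'a'] (min_width=12, slack=4)
Line 2: ['purple', 'valley', 'in'] (min_width=16, slack=0)
Line 3: ['machine', 'computer'] (min_width=16, slack=0)
Line 4: ['butter', 'butter'] (min_width=13, slack=3)
Line 5: ['make', 'were'] (min_width=9, slack=7)
Line 6: ['machine', 'have', 'at'] (min_width=15, slack=1)
Line 7: ['laser', 'old', 'all'] (min_width=13, slack=3)
Line 8: ['program', 'and', 'lion'] (min_width=16, slack=0)
Line 9: ['and', 'architect'] (min_width=13, slack=3)
Line 10: ['white'] (min_width=5, slack=11)

Answer: purple valley in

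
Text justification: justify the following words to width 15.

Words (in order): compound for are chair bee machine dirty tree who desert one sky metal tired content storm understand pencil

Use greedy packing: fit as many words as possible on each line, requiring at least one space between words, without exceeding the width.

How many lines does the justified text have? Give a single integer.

Answer: 9

Derivation:
Line 1: ['compound', 'for'] (min_width=12, slack=3)
Line 2: ['are', 'chair', 'bee'] (min_width=13, slack=2)
Line 3: ['machine', 'dirty'] (min_width=13, slack=2)
Line 4: ['tree', 'who', 'desert'] (min_width=15, slack=0)
Line 5: ['one', 'sky', 'metal'] (min_width=13, slack=2)
Line 6: ['tired', 'content'] (min_width=13, slack=2)
Line 7: ['storm'] (min_width=5, slack=10)
Line 8: ['understand'] (min_width=10, slack=5)
Line 9: ['pencil'] (min_width=6, slack=9)
Total lines: 9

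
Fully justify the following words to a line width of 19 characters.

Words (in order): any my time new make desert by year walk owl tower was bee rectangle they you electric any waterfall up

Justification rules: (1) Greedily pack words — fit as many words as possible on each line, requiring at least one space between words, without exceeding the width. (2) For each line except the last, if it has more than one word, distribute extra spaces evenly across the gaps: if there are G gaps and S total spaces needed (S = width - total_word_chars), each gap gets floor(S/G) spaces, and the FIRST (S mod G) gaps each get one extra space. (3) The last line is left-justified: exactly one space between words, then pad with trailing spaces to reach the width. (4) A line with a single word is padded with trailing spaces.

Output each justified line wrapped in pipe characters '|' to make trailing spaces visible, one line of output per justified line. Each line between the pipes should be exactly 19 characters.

Line 1: ['any', 'my', 'time', 'new'] (min_width=15, slack=4)
Line 2: ['make', 'desert', 'by', 'year'] (min_width=19, slack=0)
Line 3: ['walk', 'owl', 'tower', 'was'] (min_width=18, slack=1)
Line 4: ['bee', 'rectangle', 'they'] (min_width=18, slack=1)
Line 5: ['you', 'electric', 'any'] (min_width=16, slack=3)
Line 6: ['waterfall', 'up'] (min_width=12, slack=7)

Answer: |any   my  time  new|
|make desert by year|
|walk  owl tower was|
|bee  rectangle they|
|you   electric  any|
|waterfall up       |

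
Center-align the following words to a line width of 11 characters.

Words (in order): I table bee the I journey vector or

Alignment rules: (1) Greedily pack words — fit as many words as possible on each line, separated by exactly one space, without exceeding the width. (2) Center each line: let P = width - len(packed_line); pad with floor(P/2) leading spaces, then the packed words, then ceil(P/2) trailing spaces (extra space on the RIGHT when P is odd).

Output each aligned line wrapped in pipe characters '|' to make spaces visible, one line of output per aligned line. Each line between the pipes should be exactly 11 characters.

Line 1: ['I', 'table', 'bee'] (min_width=11, slack=0)
Line 2: ['the', 'I'] (min_width=5, slack=6)
Line 3: ['journey'] (min_width=7, slack=4)
Line 4: ['vector', 'or'] (min_width=9, slack=2)

Answer: |I table bee|
|   the I   |
|  journey  |
| vector or |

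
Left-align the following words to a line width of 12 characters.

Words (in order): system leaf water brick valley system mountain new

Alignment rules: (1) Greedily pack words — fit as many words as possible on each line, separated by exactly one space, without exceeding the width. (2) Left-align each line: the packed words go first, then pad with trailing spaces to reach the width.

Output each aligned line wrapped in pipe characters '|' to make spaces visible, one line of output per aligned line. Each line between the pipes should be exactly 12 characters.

Answer: |system leaf |
|water brick |
|valley      |
|system      |
|mountain new|

Derivation:
Line 1: ['system', 'leaf'] (min_width=11, slack=1)
Line 2: ['water', 'brick'] (min_width=11, slack=1)
Line 3: ['valley'] (min_width=6, slack=6)
Line 4: ['system'] (min_width=6, slack=6)
Line 5: ['mountain', 'new'] (min_width=12, slack=0)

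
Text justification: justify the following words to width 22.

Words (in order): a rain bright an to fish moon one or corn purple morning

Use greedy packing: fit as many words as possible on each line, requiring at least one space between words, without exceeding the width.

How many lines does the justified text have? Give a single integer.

Answer: 3

Derivation:
Line 1: ['a', 'rain', 'bright', 'an', 'to'] (min_width=19, slack=3)
Line 2: ['fish', 'moon', 'one', 'or', 'corn'] (min_width=21, slack=1)
Line 3: ['purple', 'morning'] (min_width=14, slack=8)
Total lines: 3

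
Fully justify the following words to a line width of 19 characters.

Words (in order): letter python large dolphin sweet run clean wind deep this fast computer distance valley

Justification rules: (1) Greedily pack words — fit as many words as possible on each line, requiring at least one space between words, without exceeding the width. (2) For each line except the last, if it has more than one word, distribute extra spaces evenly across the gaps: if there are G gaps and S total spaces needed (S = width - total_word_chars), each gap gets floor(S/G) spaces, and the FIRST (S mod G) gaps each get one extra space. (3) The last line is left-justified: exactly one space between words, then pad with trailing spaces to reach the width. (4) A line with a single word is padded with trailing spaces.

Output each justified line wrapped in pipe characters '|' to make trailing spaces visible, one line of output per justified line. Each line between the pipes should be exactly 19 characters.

Answer: |letter python large|
|dolphin  sweet  run|
|clean   wind   deep|
|this  fast computer|
|distance valley    |

Derivation:
Line 1: ['letter', 'python', 'large'] (min_width=19, slack=0)
Line 2: ['dolphin', 'sweet', 'run'] (min_width=17, slack=2)
Line 3: ['clean', 'wind', 'deep'] (min_width=15, slack=4)
Line 4: ['this', 'fast', 'computer'] (min_width=18, slack=1)
Line 5: ['distance', 'valley'] (min_width=15, slack=4)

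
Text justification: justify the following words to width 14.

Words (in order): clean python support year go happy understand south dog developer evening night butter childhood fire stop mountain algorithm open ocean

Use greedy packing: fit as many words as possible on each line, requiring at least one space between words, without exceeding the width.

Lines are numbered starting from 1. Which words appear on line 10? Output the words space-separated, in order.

Line 1: ['clean', 'python'] (min_width=12, slack=2)
Line 2: ['support', 'year'] (min_width=12, slack=2)
Line 3: ['go', 'happy'] (min_width=8, slack=6)
Line 4: ['understand'] (min_width=10, slack=4)
Line 5: ['south', 'dog'] (min_width=9, slack=5)
Line 6: ['developer'] (min_width=9, slack=5)
Line 7: ['evening', 'night'] (min_width=13, slack=1)
Line 8: ['butter'] (min_width=6, slack=8)
Line 9: ['childhood', 'fire'] (min_width=14, slack=0)
Line 10: ['stop', 'mountain'] (min_width=13, slack=1)
Line 11: ['algorithm', 'open'] (min_width=14, slack=0)
Line 12: ['ocean'] (min_width=5, slack=9)

Answer: stop mountain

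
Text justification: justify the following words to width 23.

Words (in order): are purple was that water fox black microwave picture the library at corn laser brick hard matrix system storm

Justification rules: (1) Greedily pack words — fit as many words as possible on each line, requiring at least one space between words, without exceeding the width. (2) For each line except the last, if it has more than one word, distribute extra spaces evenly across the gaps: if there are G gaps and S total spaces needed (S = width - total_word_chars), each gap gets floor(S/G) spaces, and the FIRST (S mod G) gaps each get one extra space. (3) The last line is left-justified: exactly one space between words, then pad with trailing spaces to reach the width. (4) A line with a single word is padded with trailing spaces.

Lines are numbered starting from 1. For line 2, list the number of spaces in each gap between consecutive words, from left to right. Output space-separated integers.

Line 1: ['are', 'purple', 'was', 'that'] (min_width=19, slack=4)
Line 2: ['water', 'fox', 'black'] (min_width=15, slack=8)
Line 3: ['microwave', 'picture', 'the'] (min_width=21, slack=2)
Line 4: ['library', 'at', 'corn', 'laser'] (min_width=21, slack=2)
Line 5: ['brick', 'hard', 'matrix'] (min_width=17, slack=6)
Line 6: ['system', 'storm'] (min_width=12, slack=11)

Answer: 5 5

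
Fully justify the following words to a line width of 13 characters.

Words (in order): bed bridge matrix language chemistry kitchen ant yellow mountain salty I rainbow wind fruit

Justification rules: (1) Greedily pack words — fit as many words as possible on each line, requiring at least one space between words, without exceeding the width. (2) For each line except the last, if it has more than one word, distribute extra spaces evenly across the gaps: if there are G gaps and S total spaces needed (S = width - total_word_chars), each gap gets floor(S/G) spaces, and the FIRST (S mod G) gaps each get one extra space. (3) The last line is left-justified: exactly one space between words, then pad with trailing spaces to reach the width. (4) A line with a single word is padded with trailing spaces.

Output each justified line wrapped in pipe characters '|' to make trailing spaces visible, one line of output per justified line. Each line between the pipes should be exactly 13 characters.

Answer: |bed    bridge|
|matrix       |
|language     |
|chemistry    |
|kitchen   ant|
|yellow       |
|mountain     |
|salty       I|
|rainbow  wind|
|fruit        |

Derivation:
Line 1: ['bed', 'bridge'] (min_width=10, slack=3)
Line 2: ['matrix'] (min_width=6, slack=7)
Line 3: ['language'] (min_width=8, slack=5)
Line 4: ['chemistry'] (min_width=9, slack=4)
Line 5: ['kitchen', 'ant'] (min_width=11, slack=2)
Line 6: ['yellow'] (min_width=6, slack=7)
Line 7: ['mountain'] (min_width=8, slack=5)
Line 8: ['salty', 'I'] (min_width=7, slack=6)
Line 9: ['rainbow', 'wind'] (min_width=12, slack=1)
Line 10: ['fruit'] (min_width=5, slack=8)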